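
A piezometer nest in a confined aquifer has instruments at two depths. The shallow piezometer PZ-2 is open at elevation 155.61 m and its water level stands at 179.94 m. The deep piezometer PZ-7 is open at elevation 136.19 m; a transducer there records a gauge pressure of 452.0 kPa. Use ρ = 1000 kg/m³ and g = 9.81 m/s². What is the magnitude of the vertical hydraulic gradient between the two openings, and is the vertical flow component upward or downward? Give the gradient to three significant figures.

Total head at PZ-2: h = 179.94 m (water level in the standpipe).
Pressure head at PZ-7: ψ = P/(ρg) = 452.0×1000 / (1000 × 9.81) = 46.08 m.
Total head at PZ-7: h = z + ψ = 136.19 + 46.08 = 182.27 m.
Δh = h(PZ-2) − h(PZ-7) = 179.94 − 182.27 = -2.33 m.
Vertical separation Δz = 155.61 − 136.19 = 19.42 m.
|i_v| = |Δh| / Δz = 2.33 / 19.42 = 0.120.
Head is higher in the deep piezometer, so vertical flow is upward (discharge condition).

|i_v| ≈ 0.120; vertical flow is upward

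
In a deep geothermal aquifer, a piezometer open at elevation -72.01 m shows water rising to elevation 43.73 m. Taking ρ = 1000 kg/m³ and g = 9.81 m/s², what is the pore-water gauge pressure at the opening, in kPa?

Pressure head ψ = h − z = 43.73 − (-72.01) = 115.74 m.
P = ρgψ = 1000 × 9.81 × 115.74 = 1135409 Pa ≈ 1140 kPa.

P ≈ 1140 kPa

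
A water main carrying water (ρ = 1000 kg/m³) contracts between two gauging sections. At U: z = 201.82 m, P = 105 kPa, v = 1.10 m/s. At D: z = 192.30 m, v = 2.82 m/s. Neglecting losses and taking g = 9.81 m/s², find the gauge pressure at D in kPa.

P₂ ≈ 195 kPa

Pressure head at U: ψ₁ = P₁/(ρg) = 105×1000 / (1000 × 9.81) = 10.70 m.
Velocity heads: v₁²/2g = 1.10²/19.62 = 0.062 m; v₂²/2g = 2.82²/19.62 = 0.405 m.
Total head H = z₁ + ψ₁ + v₁²/2g = 201.82 + 10.70 + 0.062 = 212.58 m.
ψ₂ = H − z₂ − v₂²/2g = 212.58 − 192.30 − 0.405 = 19.88 m.
P₂ = ρgψ₂ = 1000 × 9.81 × 19.88 ≈ 195 kPa.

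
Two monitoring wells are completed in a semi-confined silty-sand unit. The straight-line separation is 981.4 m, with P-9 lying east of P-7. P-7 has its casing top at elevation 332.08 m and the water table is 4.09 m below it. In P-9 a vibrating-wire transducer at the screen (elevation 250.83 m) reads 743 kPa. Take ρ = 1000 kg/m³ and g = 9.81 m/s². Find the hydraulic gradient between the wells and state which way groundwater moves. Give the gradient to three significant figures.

i ≈ 0.00145; groundwater flows toward the east

Total head at P-7: h = 332.08 − 4.09 = 327.99 m.
Pressure head at P-9: ψ = P/(ρg) = 743×1000 / (1000 × 9.81) = 75.74 m.
Total head at P-9: h = z + ψ = 250.83 + 75.74 = 326.57 m.
Head difference: h(P-7) − h(P-9) = 327.99 − 326.57 = 1.42 m.
Hydraulic gradient: i = |Δh| / L = 1.42 / 981.4 = 0.00145.
Flow is from higher to lower head: from P-7 toward P-9, i.e. toward the east.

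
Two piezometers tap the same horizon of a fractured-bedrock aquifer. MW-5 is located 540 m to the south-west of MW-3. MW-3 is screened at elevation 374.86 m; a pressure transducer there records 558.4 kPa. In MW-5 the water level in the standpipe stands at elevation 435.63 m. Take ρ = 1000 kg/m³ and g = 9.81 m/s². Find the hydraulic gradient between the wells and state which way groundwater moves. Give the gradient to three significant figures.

Pressure head at MW-3: ψ = P/(ρg) = 558.4×1000 / (1000 × 9.81) = 56.92 m.
Total head at MW-3: h = z + ψ = 374.86 + 56.92 = 431.78 m.
Total head at MW-5: h = 435.63 m (water level in the piezometer is the total head).
Head difference: h(MW-3) − h(MW-5) = 431.78 − 435.63 = -3.85 m.
Hydraulic gradient: i = |Δh| / L = 3.85 / 540 = 0.00713.
Flow is from higher to lower head: from MW-5 toward MW-3, i.e. toward the north-east.

i ≈ 0.00713; groundwater flows toward the north-east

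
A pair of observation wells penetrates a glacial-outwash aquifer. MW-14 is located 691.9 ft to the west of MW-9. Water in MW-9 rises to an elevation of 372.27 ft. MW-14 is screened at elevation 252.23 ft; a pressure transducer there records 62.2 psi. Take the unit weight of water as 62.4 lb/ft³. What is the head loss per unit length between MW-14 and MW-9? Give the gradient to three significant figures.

i ≈ 0.0340 ft/ft

Total head at MW-9: h = 372.27 ft (water level in the piezometer is the total head).
Pressure head at MW-14: ψ = 144·P/γ = 144 × 62.2 / 62.4 = 143.54 ft.
Total head at MW-14: h = z + ψ = 252.23 + 143.54 = 395.77 ft.
Head difference: h(MW-9) − h(MW-14) = 372.27 − 395.77 = -23.50 ft.
Hydraulic gradient: i = |Δh| / L = 23.50 / 691.9 = 0.0340.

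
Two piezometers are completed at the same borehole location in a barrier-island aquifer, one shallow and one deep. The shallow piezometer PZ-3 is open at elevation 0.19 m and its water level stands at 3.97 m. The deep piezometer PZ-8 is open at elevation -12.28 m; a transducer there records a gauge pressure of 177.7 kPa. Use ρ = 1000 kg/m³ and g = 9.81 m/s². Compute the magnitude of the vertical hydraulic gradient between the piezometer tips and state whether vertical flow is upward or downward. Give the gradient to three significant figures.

Total head at PZ-3: h = 3.97 m (water level in the standpipe).
Pressure head at PZ-8: ψ = P/(ρg) = 177.7×1000 / (1000 × 9.81) = 18.11 m.
Total head at PZ-8: h = z + ψ = -12.28 + 18.11 = 5.83 m.
Δh = h(PZ-3) − h(PZ-8) = 3.97 − 5.83 = -1.86 m.
Vertical separation Δz = 0.19 − (-12.28) = 12.47 m.
|i_v| = |Δh| / Δz = 1.86 / 12.47 = 0.149.
Head is higher in the deep piezometer, so vertical flow is upward (discharge condition).

|i_v| ≈ 0.149; vertical flow is upward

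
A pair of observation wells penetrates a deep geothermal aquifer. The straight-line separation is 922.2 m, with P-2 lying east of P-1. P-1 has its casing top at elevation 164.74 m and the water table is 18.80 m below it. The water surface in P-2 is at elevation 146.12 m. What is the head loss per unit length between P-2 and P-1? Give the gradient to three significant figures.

Total head at P-1: h = 164.74 − 18.80 = 145.94 m.
Total head at P-2: h = 146.12 m (water level in the piezometer is the total head).
Head difference: h(P-1) − h(P-2) = 145.94 − 146.12 = -0.18 m.
Hydraulic gradient: i = |Δh| / L = 0.18 / 922.2 = 0.000195.

i ≈ 0.000195 m/m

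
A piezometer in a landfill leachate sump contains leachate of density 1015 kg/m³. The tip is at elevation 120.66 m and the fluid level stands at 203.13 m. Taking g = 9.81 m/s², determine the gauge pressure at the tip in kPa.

P ≈ 821 kPa

Pressure head ψ = h − z = 203.13 − 120.66 = 82.47 m.
P = ρgψ = 1015 × 9.81 × 82.47 = 821166 Pa ≈ 821 kPa.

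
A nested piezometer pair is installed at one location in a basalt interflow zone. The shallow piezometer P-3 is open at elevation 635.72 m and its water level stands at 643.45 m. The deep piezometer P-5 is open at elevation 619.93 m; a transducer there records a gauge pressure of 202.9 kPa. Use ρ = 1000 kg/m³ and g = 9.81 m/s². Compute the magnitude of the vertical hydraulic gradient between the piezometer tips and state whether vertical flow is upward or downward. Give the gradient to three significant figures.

Total head at P-3: h = 643.45 m (water level in the standpipe).
Pressure head at P-5: ψ = P/(ρg) = 202.9×1000 / (1000 × 9.81) = 20.68 m.
Total head at P-5: h = z + ψ = 619.93 + 20.68 = 640.61 m.
Δh = h(P-3) − h(P-5) = 643.45 − 640.61 = 2.84 m.
Vertical separation Δz = 635.72 − 619.93 = 15.79 m.
|i_v| = |Δh| / Δz = 2.84 / 15.79 = 0.180.
Head is higher in the shallow piezometer, so vertical flow is downward (recharge condition).

|i_v| ≈ 0.180; vertical flow is downward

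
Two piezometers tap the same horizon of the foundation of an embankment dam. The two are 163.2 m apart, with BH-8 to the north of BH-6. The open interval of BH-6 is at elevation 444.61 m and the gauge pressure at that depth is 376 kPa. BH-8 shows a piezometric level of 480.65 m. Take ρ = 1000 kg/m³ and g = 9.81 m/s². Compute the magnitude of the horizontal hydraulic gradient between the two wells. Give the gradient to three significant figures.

i ≈ 0.0140

Pressure head at BH-6: ψ = P/(ρg) = 376×1000 / (1000 × 9.81) = 38.33 m.
Total head at BH-6: h = z + ψ = 444.61 + 38.33 = 482.94 m.
Total head at BH-8: h = 480.65 m (water level in the piezometer is the total head).
Head difference: h(BH-6) − h(BH-8) = 482.94 − 480.65 = 2.29 m.
Hydraulic gradient: i = |Δh| / L = 2.29 / 163.2 = 0.0140.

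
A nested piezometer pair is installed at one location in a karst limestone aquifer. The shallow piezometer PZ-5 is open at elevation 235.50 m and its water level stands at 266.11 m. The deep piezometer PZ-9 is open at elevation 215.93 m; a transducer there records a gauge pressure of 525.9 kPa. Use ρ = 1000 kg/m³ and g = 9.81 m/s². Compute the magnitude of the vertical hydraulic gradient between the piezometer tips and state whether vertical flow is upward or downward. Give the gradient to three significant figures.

Total head at PZ-5: h = 266.11 m (water level in the standpipe).
Pressure head at PZ-9: ψ = P/(ρg) = 525.9×1000 / (1000 × 9.81) = 53.61 m.
Total head at PZ-9: h = z + ψ = 215.93 + 53.61 = 269.54 m.
Δh = h(PZ-5) − h(PZ-9) = 266.11 − 269.54 = -3.43 m.
Vertical separation Δz = 235.50 − 215.93 = 19.57 m.
|i_v| = |Δh| / Δz = 3.43 / 19.57 = 0.175.
Head is higher in the deep piezometer, so vertical flow is upward (discharge condition).

|i_v| ≈ 0.175; vertical flow is upward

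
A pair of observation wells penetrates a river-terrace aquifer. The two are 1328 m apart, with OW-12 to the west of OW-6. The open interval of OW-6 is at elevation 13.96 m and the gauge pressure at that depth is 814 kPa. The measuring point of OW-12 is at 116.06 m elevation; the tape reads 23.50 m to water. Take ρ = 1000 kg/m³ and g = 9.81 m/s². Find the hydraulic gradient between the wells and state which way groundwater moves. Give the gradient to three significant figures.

i ≈ 0.00330; groundwater flows toward the west

Pressure head at OW-6: ψ = P/(ρg) = 814×1000 / (1000 × 9.81) = 82.98 m.
Total head at OW-6: h = z + ψ = 13.96 + 82.98 = 96.94 m.
Total head at OW-12: h = 116.06 − 23.50 = 92.56 m.
Head difference: h(OW-6) − h(OW-12) = 96.94 − 92.56 = 4.38 m.
Hydraulic gradient: i = |Δh| / L = 4.38 / 1328 = 0.00330.
Flow is from higher to lower head: from OW-6 toward OW-12, i.e. toward the west.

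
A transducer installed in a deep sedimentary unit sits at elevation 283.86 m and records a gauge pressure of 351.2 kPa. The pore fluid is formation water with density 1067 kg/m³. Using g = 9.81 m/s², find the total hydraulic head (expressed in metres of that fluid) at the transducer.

ψ = P/(ρg) = 351.2×1000 / (1067 × 9.81) = 33.55 m.
h = z + ψ = 283.86 + 33.55 = 317.41 m.

h ≈ 317.41 m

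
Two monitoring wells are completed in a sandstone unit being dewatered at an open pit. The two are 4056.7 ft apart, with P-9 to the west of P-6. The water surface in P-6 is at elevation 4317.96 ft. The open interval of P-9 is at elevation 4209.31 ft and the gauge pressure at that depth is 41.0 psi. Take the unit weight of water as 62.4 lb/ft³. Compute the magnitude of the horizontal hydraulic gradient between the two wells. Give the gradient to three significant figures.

Total head at P-6: h = 4317.96 ft (water level in the piezometer is the total head).
Pressure head at P-9: ψ = 144·P/γ = 144 × 41.0 / 62.4 = 94.62 ft.
Total head at P-9: h = z + ψ = 4209.31 + 94.62 = 4303.93 ft.
Head difference: h(P-6) − h(P-9) = 4317.96 − 4303.93 = 14.03 ft.
Hydraulic gradient: i = |Δh| / L = 14.03 / 4056.7 = 0.00346.

i ≈ 0.00346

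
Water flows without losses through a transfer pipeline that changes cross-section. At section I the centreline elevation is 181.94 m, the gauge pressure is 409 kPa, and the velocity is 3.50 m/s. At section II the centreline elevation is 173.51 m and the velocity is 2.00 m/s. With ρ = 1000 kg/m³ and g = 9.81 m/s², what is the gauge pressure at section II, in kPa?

P₂ ≈ 496 kPa

Pressure head at I: ψ₁ = P₁/(ρg) = 409×1000 / (1000 × 9.81) = 41.69 m.
Velocity heads: v₁²/2g = 3.50²/19.62 = 0.624 m; v₂²/2g = 2.00²/19.62 = 0.204 m.
Total head H = z₁ + ψ₁ + v₁²/2g = 181.94 + 41.69 + 0.624 = 224.25 m.
ψ₂ = H − z₂ − v₂²/2g = 224.25 − 173.51 − 0.204 = 50.54 m.
P₂ = ρgψ₂ = 1000 × 9.81 × 50.54 ≈ 496 kPa.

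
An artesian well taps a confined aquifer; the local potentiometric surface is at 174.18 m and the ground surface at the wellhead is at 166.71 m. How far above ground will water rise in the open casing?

Water rises to the potentiometric surface, so the rise above ground = 174.18 − 166.71 = 7.47 m.

≈ 7.47 m above ground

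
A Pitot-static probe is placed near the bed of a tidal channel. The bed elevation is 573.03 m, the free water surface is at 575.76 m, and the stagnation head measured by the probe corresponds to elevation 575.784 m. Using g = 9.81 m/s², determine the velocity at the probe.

v ≈ 0.686 m/s

Near the bed, under hydrostatic conditions, the piezometric head (z + ψ) equals the free-surface elevation, 575.76 m.
Velocity head = total − piezometric = 575.784 − 575.76 = 0.024 m.
v = √(2g·h_v) = √(2 × 9.81 × 0.024) = 0.686 m/s.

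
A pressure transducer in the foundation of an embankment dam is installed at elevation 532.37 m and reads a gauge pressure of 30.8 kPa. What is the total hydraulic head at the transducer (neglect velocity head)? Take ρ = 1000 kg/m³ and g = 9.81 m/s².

ψ = P/(ρg) = 30.8×1000 / (1000 × 9.81) = 3.14 m.
h = z + ψ = 532.37 + 3.14 = 535.51 m.

h ≈ 535.51 m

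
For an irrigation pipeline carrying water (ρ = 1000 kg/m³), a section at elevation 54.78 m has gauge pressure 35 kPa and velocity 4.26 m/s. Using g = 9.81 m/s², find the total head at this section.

h ≈ 59.27 m

Pressure head ψ = P/(ρg) = 35×1000 / (1000 × 9.81) = 3.57 m.
Velocity head = v²/(2g) = 4.26² / (2 × 9.81) = 0.925 m.
h = z + ψ + v²/(2g) = 54.78 + 3.57 + 0.925 = 59.27 m.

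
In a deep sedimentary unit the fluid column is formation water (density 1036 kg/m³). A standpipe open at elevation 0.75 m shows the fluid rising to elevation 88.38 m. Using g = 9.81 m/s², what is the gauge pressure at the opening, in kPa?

Pressure head ψ = h − z = 88.38 − 0.75 = 87.63 m.
P = ρgψ = 1036 × 9.81 × 87.63 = 890598 Pa ≈ 891 kPa.

P ≈ 891 kPa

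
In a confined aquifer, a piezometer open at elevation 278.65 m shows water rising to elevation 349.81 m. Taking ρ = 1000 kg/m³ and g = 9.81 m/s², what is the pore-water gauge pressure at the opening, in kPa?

Pressure head ψ = h − z = 349.81 − 278.65 = 71.16 m.
P = ρgψ = 1000 × 9.81 × 71.16 = 698080 Pa ≈ 698 kPa.

P ≈ 698 kPa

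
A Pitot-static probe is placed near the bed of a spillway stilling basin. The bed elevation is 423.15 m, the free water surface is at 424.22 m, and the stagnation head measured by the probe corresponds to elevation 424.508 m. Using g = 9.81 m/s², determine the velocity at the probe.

Near the bed, under hydrostatic conditions, the piezometric head (z + ψ) equals the free-surface elevation, 424.22 m.
Velocity head = total − piezometric = 424.508 − 424.22 = 0.288 m.
v = √(2g·h_v) = √(2 × 9.81 × 0.288) = 2.38 m/s.

v ≈ 2.38 m/s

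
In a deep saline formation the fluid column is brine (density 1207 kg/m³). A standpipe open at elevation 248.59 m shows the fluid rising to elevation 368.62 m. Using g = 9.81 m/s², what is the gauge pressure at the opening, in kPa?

P ≈ 1420 kPa

Pressure head ψ = h − z = 368.62 − 248.59 = 120.03 m.
P = ρgψ = 1207 × 9.81 × 120.03 = 1421236 Pa ≈ 1420 kPa.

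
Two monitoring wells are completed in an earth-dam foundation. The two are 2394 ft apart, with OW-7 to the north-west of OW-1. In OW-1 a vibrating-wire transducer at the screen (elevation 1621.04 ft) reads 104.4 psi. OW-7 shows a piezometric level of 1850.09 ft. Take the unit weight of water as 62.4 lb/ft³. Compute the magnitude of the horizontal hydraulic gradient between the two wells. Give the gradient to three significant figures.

Pressure head at OW-1: ψ = 144·P/γ = 144 × 104.4 / 62.4 = 240.92 ft.
Total head at OW-1: h = z + ψ = 1621.04 + 240.92 = 1861.96 ft.
Total head at OW-7: h = 1850.09 ft (water level in the piezometer is the total head).
Head difference: h(OW-1) − h(OW-7) = 1861.96 − 1850.09 = 11.87 ft.
Hydraulic gradient: i = |Δh| / L = 11.87 / 2394 = 0.00496.

i ≈ 0.00496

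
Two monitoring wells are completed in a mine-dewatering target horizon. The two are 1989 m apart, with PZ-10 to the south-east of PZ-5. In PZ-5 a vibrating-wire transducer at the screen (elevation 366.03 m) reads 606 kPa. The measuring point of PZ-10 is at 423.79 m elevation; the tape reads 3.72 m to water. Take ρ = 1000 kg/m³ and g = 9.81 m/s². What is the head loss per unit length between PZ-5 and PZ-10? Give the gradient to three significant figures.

Pressure head at PZ-5: ψ = P/(ρg) = 606×1000 / (1000 × 9.81) = 61.77 m.
Total head at PZ-5: h = z + ψ = 366.03 + 61.77 = 427.80 m.
Total head at PZ-10: h = 423.79 − 3.72 = 420.07 m.
Head difference: h(PZ-5) − h(PZ-10) = 427.80 − 420.07 = 7.73 m.
Hydraulic gradient: i = |Δh| / L = 7.73 / 1989 = 0.00389.

i ≈ 0.00389 m/m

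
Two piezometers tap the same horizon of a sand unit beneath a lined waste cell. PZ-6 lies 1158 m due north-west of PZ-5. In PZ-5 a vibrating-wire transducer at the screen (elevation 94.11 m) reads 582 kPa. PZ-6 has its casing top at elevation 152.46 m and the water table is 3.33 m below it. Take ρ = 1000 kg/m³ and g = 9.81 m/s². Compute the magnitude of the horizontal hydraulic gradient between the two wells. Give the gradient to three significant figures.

i ≈ 0.00372

Pressure head at PZ-5: ψ = P/(ρg) = 582×1000 / (1000 × 9.81) = 59.33 m.
Total head at PZ-5: h = z + ψ = 94.11 + 59.33 = 153.44 m.
Total head at PZ-6: h = 152.46 − 3.33 = 149.13 m.
Head difference: h(PZ-5) − h(PZ-6) = 153.44 − 149.13 = 4.31 m.
Hydraulic gradient: i = |Δh| / L = 4.31 / 1158 = 0.00372.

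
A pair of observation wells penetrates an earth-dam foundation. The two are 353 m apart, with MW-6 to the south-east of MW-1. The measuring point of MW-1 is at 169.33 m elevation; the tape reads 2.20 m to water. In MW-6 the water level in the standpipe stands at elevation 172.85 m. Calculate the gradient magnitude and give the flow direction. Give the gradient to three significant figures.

i ≈ 0.0162; groundwater flows toward the north-west

Total head at MW-1: h = 169.33 − 2.20 = 167.13 m.
Total head at MW-6: h = 172.85 m (water level in the piezometer is the total head).
Head difference: h(MW-1) − h(MW-6) = 167.13 − 172.85 = -5.72 m.
Hydraulic gradient: i = |Δh| / L = 5.72 / 353 = 0.0162.
Flow is from higher to lower head: from MW-6 toward MW-1, i.e. toward the north-west.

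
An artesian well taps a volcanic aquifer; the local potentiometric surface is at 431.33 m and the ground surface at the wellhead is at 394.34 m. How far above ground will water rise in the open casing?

≈ 36.99 m above ground

Water rises to the potentiometric surface, so the rise above ground = 431.33 − 394.34 = 36.99 m.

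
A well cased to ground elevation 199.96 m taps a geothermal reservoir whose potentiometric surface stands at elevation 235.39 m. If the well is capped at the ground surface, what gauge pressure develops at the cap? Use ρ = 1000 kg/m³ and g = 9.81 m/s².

Head above the cap: Δh = 235.39 − 199.96 = 35.43 m.
P = ρgΔh = 1000 × 9.81 × 35.43 = 347568 Pa ≈ 348 kPa.

P ≈ 348 kPa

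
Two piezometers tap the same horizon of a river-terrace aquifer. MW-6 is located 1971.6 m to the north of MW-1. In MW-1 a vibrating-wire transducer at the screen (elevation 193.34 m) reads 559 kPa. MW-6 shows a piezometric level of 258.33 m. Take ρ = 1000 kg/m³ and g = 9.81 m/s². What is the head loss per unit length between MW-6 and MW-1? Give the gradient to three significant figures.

i ≈ 0.00406 m/m

Pressure head at MW-1: ψ = P/(ρg) = 559×1000 / (1000 × 9.81) = 56.98 m.
Total head at MW-1: h = z + ψ = 193.34 + 56.98 = 250.32 m.
Total head at MW-6: h = 258.33 m (water level in the piezometer is the total head).
Head difference: h(MW-1) − h(MW-6) = 250.32 − 258.33 = -8.01 m.
Hydraulic gradient: i = |Δh| / L = 8.01 / 1971.6 = 0.00406.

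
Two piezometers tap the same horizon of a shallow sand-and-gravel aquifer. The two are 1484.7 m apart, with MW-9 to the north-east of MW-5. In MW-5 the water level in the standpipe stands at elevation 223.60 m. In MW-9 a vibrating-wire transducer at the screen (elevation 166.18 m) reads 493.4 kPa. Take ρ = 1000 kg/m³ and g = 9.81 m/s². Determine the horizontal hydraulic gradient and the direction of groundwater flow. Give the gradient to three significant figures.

i ≈ 0.00480; groundwater flows toward the north-east

Total head at MW-5: h = 223.60 m (water level in the piezometer is the total head).
Pressure head at MW-9: ψ = P/(ρg) = 493.4×1000 / (1000 × 9.81) = 50.30 m.
Total head at MW-9: h = z + ψ = 166.18 + 50.30 = 216.48 m.
Head difference: h(MW-5) − h(MW-9) = 223.60 − 216.48 = 7.12 m.
Hydraulic gradient: i = |Δh| / L = 7.12 / 1484.7 = 0.00480.
Flow is from higher to lower head: from MW-5 toward MW-9, i.e. toward the north-east.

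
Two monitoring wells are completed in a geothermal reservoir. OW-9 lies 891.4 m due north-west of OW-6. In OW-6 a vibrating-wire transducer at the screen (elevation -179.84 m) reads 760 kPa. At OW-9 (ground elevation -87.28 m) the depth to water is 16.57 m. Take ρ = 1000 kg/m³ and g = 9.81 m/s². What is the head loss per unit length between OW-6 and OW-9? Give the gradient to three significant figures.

i ≈ 0.00166 m/m

Pressure head at OW-6: ψ = P/(ρg) = 760×1000 / (1000 × 9.81) = 77.47 m.
Total head at OW-6: h = z + ψ = -179.84 + 77.47 = -102.37 m.
Total head at OW-9: h = -87.28 − 16.57 = -103.85 m.
Head difference: h(OW-6) − h(OW-9) = -102.37 − (-103.85) = 1.48 m.
Hydraulic gradient: i = |Δh| / L = 1.48 / 891.4 = 0.00166.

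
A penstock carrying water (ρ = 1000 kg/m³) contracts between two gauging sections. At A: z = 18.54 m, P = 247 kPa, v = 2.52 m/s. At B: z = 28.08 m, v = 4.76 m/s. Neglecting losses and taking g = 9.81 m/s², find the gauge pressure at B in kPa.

Pressure head at A: ψ₁ = P₁/(ρg) = 247×1000 / (1000 × 9.81) = 25.18 m.
Velocity heads: v₁²/2g = 2.52²/19.62 = 0.324 m; v₂²/2g = 4.76²/19.62 = 1.155 m.
Total head H = z₁ + ψ₁ + v₁²/2g = 18.54 + 25.18 + 0.324 = 44.04 m.
ψ₂ = H − z₂ − v₂²/2g = 44.04 − 28.08 − 1.155 = 14.81 m.
P₂ = ρgψ₂ = 1000 × 9.81 × 14.81 ≈ 145 kPa.

P₂ ≈ 145 kPa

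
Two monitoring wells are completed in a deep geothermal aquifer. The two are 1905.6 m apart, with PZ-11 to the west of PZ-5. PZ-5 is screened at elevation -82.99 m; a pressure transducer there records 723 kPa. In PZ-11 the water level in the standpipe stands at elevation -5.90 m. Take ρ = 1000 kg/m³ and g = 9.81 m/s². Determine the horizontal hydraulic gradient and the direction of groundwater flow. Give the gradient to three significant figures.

i ≈ 0.00178; groundwater flows toward the east

Pressure head at PZ-5: ψ = P/(ρg) = 723×1000 / (1000 × 9.81) = 73.70 m.
Total head at PZ-5: h = z + ψ = -82.99 + 73.70 = -9.29 m.
Total head at PZ-11: h = -5.90 m (water level in the piezometer is the total head).
Head difference: h(PZ-5) − h(PZ-11) = -9.29 − (-5.90) = -3.39 m.
Hydraulic gradient: i = |Δh| / L = 3.39 / 1905.6 = 0.00178.
Flow is from higher to lower head: from PZ-11 toward PZ-5, i.e. toward the east.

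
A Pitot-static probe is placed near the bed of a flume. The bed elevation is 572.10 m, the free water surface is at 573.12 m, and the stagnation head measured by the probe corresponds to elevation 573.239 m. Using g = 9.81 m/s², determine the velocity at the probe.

Near the bed, under hydrostatic conditions, the piezometric head (z + ψ) equals the free-surface elevation, 573.12 m.
Velocity head = total − piezometric = 573.239 − 573.12 = 0.119 m.
v = √(2g·h_v) = √(2 × 9.81 × 0.119) = 1.53 m/s.

v ≈ 1.53 m/s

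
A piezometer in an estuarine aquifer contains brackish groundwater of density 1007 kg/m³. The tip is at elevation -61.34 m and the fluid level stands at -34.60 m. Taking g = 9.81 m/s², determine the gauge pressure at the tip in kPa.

Pressure head ψ = h − z = -34.60 − (-61.34) = 26.74 m.
P = ρgψ = 1007 × 9.81 × 26.74 = 264156 Pa ≈ 264 kPa.

P ≈ 264 kPa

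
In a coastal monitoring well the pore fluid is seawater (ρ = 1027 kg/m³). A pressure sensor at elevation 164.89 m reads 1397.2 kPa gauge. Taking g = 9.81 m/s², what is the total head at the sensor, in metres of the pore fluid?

ψ = P/(ρg) = 1397.2×1000 / (1027 × 9.81) = 138.68 m.
h = z + ψ = 164.89 + 138.68 = 303.57 m.

h ≈ 303.57 m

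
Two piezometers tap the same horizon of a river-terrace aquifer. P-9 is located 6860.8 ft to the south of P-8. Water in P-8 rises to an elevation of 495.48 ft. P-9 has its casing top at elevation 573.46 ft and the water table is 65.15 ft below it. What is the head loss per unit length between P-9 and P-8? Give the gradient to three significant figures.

Total head at P-8: h = 495.48 ft (water level in the piezometer is the total head).
Total head at P-9: h = 573.46 − 65.15 = 508.31 ft.
Head difference: h(P-8) − h(P-9) = 495.48 − 508.31 = -12.83 ft.
Hydraulic gradient: i = |Δh| / L = 12.83 / 6860.8 = 0.00187.

i ≈ 0.00187 ft/ft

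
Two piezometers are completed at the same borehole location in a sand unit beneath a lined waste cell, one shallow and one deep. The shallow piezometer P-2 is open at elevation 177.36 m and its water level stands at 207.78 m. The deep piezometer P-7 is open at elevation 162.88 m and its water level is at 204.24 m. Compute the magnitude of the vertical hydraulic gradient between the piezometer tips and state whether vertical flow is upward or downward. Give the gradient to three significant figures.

Total head at P-2: h = 207.78 m (water level in the standpipe).
Total head at P-7: h = 204.24 m.
Δh = h(P-2) − h(P-7) = 207.78 − 204.24 = 3.54 m.
Vertical separation Δz = 177.36 − 162.88 = 14.48 m.
|i_v| = |Δh| / Δz = 3.54 / 14.48 = 0.244.
Head is higher in the shallow piezometer, so vertical flow is downward (recharge condition).

|i_v| ≈ 0.244; vertical flow is downward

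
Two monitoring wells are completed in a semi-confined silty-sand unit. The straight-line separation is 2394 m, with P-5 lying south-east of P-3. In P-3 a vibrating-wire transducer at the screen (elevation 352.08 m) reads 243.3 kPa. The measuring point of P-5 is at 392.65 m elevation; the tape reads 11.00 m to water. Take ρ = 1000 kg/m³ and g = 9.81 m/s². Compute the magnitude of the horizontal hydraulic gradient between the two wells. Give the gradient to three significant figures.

Pressure head at P-3: ψ = P/(ρg) = 243.3×1000 / (1000 × 9.81) = 24.80 m.
Total head at P-3: h = z + ψ = 352.08 + 24.80 = 376.88 m.
Total head at P-5: h = 392.65 − 11.00 = 381.65 m.
Head difference: h(P-3) − h(P-5) = 376.88 − 381.65 = -4.77 m.
Hydraulic gradient: i = |Δh| / L = 4.77 / 2394 = 0.00199.

i ≈ 0.00199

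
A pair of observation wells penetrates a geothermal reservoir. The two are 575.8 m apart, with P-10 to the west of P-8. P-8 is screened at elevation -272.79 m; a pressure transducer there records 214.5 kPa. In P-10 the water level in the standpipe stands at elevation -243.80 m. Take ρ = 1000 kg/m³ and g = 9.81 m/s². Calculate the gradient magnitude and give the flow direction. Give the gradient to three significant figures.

i ≈ 0.0124; groundwater flows toward the east

Pressure head at P-8: ψ = P/(ρg) = 214.5×1000 / (1000 × 9.81) = 21.87 m.
Total head at P-8: h = z + ψ = -272.79 + 21.87 = -250.92 m.
Total head at P-10: h = -243.80 m (water level in the piezometer is the total head).
Head difference: h(P-8) − h(P-10) = -250.92 − (-243.80) = -7.12 m.
Hydraulic gradient: i = |Δh| / L = 7.12 / 575.8 = 0.0124.
Flow is from higher to lower head: from P-10 toward P-8, i.e. toward the east.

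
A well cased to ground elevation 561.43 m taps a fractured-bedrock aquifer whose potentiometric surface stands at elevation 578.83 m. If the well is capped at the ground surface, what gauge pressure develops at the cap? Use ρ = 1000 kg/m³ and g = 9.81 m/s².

P ≈ 171 kPa

Head above the cap: Δh = 578.83 − 561.43 = 17.40 m.
P = ρgΔh = 1000 × 9.81 × 17.40 = 170694 Pa ≈ 171 kPa.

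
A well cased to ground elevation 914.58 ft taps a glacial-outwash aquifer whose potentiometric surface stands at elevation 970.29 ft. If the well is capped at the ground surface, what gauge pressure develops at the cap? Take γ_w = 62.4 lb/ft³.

P ≈ 24.1 psi

Head above the cap: Δh = 970.29 − 914.58 = 55.71 ft.
P = γΔh/144 = 62.4 × 55.71 / 144 = 24.1 psi.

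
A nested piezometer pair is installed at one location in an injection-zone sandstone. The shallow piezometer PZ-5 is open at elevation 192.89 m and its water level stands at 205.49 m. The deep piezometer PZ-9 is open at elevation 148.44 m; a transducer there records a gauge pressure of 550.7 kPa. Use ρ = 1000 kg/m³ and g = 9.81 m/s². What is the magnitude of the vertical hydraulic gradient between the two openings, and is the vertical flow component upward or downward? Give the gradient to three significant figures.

Total head at PZ-5: h = 205.49 m (water level in the standpipe).
Pressure head at PZ-9: ψ = P/(ρg) = 550.7×1000 / (1000 × 9.81) = 56.14 m.
Total head at PZ-9: h = z + ψ = 148.44 + 56.14 = 204.58 m.
Δh = h(PZ-5) − h(PZ-9) = 205.49 − 204.58 = 0.91 m.
Vertical separation Δz = 192.89 − 148.44 = 44.45 m.
|i_v| = |Δh| / Δz = 0.91 / 44.45 = 0.0205.
Head is higher in the shallow piezometer, so vertical flow is downward (recharge condition).

|i_v| ≈ 0.0205; vertical flow is downward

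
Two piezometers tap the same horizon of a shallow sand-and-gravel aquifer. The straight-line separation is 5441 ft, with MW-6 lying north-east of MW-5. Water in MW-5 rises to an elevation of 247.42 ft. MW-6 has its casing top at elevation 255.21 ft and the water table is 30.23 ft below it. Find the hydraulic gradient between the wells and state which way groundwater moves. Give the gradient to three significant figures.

i ≈ 0.00412; groundwater flows toward the north-east

Total head at MW-5: h = 247.42 ft (water level in the piezometer is the total head).
Total head at MW-6: h = 255.21 − 30.23 = 224.98 ft.
Head difference: h(MW-5) − h(MW-6) = 247.42 − 224.98 = 22.44 ft.
Hydraulic gradient: i = |Δh| / L = 22.44 / 5441 = 0.00412.
Flow is from higher to lower head: from MW-5 toward MW-6, i.e. toward the north-east.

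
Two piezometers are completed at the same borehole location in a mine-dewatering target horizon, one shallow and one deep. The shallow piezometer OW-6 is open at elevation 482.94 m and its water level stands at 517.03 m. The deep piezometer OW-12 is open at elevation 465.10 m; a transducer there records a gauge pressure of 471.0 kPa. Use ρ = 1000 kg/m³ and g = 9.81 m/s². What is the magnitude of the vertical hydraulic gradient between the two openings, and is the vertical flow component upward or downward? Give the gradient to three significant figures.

Total head at OW-6: h = 517.03 m (water level in the standpipe).
Pressure head at OW-12: ψ = P/(ρg) = 471.0×1000 / (1000 × 9.81) = 48.01 m.
Total head at OW-12: h = z + ψ = 465.10 + 48.01 = 513.11 m.
Δh = h(OW-6) − h(OW-12) = 517.03 − 513.11 = 3.92 m.
Vertical separation Δz = 482.94 − 465.10 = 17.84 m.
|i_v| = |Δh| / Δz = 3.92 / 17.84 = 0.220.
Head is higher in the shallow piezometer, so vertical flow is downward (recharge condition).

|i_v| ≈ 0.220; vertical flow is downward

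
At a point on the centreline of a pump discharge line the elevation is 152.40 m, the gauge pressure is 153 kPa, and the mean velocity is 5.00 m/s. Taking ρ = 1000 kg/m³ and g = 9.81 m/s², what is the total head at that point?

h ≈ 169.27 m

Pressure head ψ = P/(ρg) = 153×1000 / (1000 × 9.81) = 15.60 m.
Velocity head = v²/(2g) = 5.00² / (2 × 9.81) = 1.274 m.
h = z + ψ + v²/(2g) = 152.40 + 15.60 + 1.274 = 169.27 m.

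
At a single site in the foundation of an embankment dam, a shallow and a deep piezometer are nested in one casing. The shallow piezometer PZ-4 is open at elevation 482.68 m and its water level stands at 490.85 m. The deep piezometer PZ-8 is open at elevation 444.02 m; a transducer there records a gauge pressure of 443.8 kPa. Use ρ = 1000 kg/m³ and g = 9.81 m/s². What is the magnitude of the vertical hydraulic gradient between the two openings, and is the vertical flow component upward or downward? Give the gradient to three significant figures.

|i_v| ≈ 0.0411; vertical flow is downward

Total head at PZ-4: h = 490.85 m (water level in the standpipe).
Pressure head at PZ-8: ψ = P/(ρg) = 443.8×1000 / (1000 × 9.81) = 45.24 m.
Total head at PZ-8: h = z + ψ = 444.02 + 45.24 = 489.26 m.
Δh = h(PZ-4) − h(PZ-8) = 490.85 − 489.26 = 1.59 m.
Vertical separation Δz = 482.68 − 444.02 = 38.66 m.
|i_v| = |Δh| / Δz = 1.59 / 38.66 = 0.0411.
Head is higher in the shallow piezometer, so vertical flow is downward (recharge condition).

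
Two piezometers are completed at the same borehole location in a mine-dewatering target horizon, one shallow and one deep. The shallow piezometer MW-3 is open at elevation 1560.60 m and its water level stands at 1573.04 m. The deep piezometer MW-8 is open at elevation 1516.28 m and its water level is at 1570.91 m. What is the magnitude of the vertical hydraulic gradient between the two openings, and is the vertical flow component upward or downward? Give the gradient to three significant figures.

Total head at MW-3: h = 1573.04 m (water level in the standpipe).
Total head at MW-8: h = 1570.91 m.
Δh = h(MW-3) − h(MW-8) = 1573.04 − 1570.91 = 2.13 m.
Vertical separation Δz = 1560.60 − 1516.28 = 44.32 m.
|i_v| = |Δh| / Δz = 2.13 / 44.32 = 0.0481.
Head is higher in the shallow piezometer, so vertical flow is downward (recharge condition).

|i_v| ≈ 0.0481; vertical flow is downward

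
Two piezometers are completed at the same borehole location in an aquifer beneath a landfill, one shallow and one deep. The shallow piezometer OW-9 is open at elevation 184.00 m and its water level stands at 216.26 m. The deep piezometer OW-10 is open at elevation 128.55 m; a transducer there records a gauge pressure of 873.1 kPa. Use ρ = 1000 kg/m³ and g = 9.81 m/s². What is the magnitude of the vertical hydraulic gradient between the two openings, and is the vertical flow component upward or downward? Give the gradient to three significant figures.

Total head at OW-9: h = 216.26 m (water level in the standpipe).
Pressure head at OW-10: ψ = P/(ρg) = 873.1×1000 / (1000 × 9.81) = 89.00 m.
Total head at OW-10: h = z + ψ = 128.55 + 89.00 = 217.55 m.
Δh = h(OW-9) − h(OW-10) = 216.26 − 217.55 = -1.29 m.
Vertical separation Δz = 184.00 − 128.55 = 55.45 m.
|i_v| = |Δh| / Δz = 1.29 / 55.45 = 0.0233.
Head is higher in the deep piezometer, so vertical flow is upward (discharge condition).

|i_v| ≈ 0.0233; vertical flow is upward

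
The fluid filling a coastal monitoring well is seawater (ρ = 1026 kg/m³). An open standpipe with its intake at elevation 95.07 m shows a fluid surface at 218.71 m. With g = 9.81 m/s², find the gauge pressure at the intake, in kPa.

Pressure head ψ = h − z = 218.71 − 95.07 = 123.64 m.
P = ρgψ = 1026 × 9.81 × 123.64 = 1244444 Pa ≈ 1240 kPa.

P ≈ 1240 kPa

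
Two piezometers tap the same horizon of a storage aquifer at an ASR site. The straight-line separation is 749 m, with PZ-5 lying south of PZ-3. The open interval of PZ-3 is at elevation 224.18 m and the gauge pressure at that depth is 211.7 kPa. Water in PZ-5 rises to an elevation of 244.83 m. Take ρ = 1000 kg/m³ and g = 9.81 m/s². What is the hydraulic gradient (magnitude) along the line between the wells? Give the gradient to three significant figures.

i ≈ 0.00124

Pressure head at PZ-3: ψ = P/(ρg) = 211.7×1000 / (1000 × 9.81) = 21.58 m.
Total head at PZ-3: h = z + ψ = 224.18 + 21.58 = 245.76 m.
Total head at PZ-5: h = 244.83 m (water level in the piezometer is the total head).
Head difference: h(PZ-3) − h(PZ-5) = 245.76 − 244.83 = 0.93 m.
Hydraulic gradient: i = |Δh| / L = 0.93 / 749 = 0.00124.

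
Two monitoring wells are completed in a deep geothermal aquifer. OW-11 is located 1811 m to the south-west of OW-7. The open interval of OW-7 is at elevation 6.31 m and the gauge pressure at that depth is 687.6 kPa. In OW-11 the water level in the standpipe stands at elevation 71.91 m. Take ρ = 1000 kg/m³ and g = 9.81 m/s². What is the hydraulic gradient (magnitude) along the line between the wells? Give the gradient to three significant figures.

Pressure head at OW-7: ψ = P/(ρg) = 687.6×1000 / (1000 × 9.81) = 70.09 m.
Total head at OW-7: h = z + ψ = 6.31 + 70.09 = 76.40 m.
Total head at OW-11: h = 71.91 m (water level in the piezometer is the total head).
Head difference: h(OW-7) − h(OW-11) = 76.40 − 71.91 = 4.49 m.
Hydraulic gradient: i = |Δh| / L = 4.49 / 1811 = 0.00248.

i ≈ 0.00248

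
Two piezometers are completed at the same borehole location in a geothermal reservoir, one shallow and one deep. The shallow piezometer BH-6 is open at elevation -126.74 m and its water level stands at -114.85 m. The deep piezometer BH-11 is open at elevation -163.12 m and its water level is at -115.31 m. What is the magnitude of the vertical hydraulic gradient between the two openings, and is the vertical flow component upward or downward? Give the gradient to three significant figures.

|i_v| ≈ 0.0126; vertical flow is downward

Total head at BH-6: h = -114.85 m (water level in the standpipe).
Total head at BH-11: h = -115.31 m.
Δh = h(BH-6) − h(BH-11) = -114.85 − (-115.31) = 0.46 m.
Vertical separation Δz = -126.74 − (-163.12) = 36.38 m.
|i_v| = |Δh| / Δz = 0.46 / 36.38 = 0.0126.
Head is higher in the shallow piezometer, so vertical flow is downward (recharge condition).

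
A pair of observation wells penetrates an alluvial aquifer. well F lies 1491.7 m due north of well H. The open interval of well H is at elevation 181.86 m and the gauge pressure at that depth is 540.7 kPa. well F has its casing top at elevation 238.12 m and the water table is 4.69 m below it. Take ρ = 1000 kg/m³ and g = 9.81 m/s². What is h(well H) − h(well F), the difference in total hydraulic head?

Δh ≈ 3.55 m

Pressure head at well H: ψ = P/(ρg) = 540.7×1000 / (1000 × 9.81) = 55.12 m.
Total head at well H: h = z + ψ = 181.86 + 55.12 = 236.98 m.
Total head at well F: h = 238.12 − 4.69 = 233.43 m.
Head difference: h(well H) − h(well F) = 236.98 − 233.43 = 3.55 m.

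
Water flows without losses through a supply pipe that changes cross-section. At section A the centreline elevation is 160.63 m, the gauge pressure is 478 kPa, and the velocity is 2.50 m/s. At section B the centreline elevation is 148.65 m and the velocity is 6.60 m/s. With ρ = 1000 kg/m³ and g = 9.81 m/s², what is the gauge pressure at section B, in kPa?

P₂ ≈ 577 kPa

Pressure head at A: ψ₁ = P₁/(ρg) = 478×1000 / (1000 × 9.81) = 48.73 m.
Velocity heads: v₁²/2g = 2.50²/19.62 = 0.319 m; v₂²/2g = 6.60²/19.62 = 2.220 m.
Total head H = z₁ + ψ₁ + v₁²/2g = 160.63 + 48.73 + 0.319 = 209.68 m.
ψ₂ = H − z₂ − v₂²/2g = 209.68 − 148.65 − 2.220 = 58.81 m.
P₂ = ρgψ₂ = 1000 × 9.81 × 58.81 ≈ 577 kPa.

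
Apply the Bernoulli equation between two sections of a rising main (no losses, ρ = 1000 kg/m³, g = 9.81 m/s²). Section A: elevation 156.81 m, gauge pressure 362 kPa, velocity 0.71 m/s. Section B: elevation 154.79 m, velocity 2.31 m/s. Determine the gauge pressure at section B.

P₂ ≈ 379 kPa

Pressure head at A: ψ₁ = P₁/(ρg) = 362×1000 / (1000 × 9.81) = 36.90 m.
Velocity heads: v₁²/2g = 0.71²/19.62 = 0.026 m; v₂²/2g = 2.31²/19.62 = 0.272 m.
Total head H = z₁ + ψ₁ + v₁²/2g = 156.81 + 36.90 + 0.026 = 193.74 m.
ψ₂ = H − z₂ − v₂²/2g = 193.74 − 154.79 − 0.272 = 38.68 m.
P₂ = ρgψ₂ = 1000 × 9.81 × 38.68 ≈ 379 kPa.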